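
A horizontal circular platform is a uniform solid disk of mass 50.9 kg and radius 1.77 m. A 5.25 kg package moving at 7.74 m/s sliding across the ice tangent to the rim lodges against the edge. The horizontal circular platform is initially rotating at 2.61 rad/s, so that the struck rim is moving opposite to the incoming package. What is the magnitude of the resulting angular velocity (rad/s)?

|ω_f| ≈ 1.42 rad/s

The axle reaction passes through the central axle and exerts no torque about it; angular momentum about the central axle is conserved through the impact.
I_p = ½(50.9)(1.77)² = 79.73 kg·m². Taking the sense of the package's angular momentum as positive, L_{package} = m v R = (5.25)(7.74)(1.77) = 71.92 kg·m²/s.
L_i = −I_p ω_p + m v R = −(79.73)(2.61) + 71.92 = -136.2 kg·m²/s.
After sticking, I_f = I_p + m R² = 79.73 + (5.25)(1.77)² = 96.18 kg·m².
ω_f = L_i / I_f = -136.2 / 96.18 = -1.416 rad/s.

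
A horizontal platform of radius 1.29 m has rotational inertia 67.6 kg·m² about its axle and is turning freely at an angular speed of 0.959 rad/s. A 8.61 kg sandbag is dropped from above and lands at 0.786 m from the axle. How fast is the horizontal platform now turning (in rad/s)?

ω_f ≈ 0.889 rad/s

No external torque acts about the axle; L_before = L_after.
Added inertia Σmr² = (8.61)(0.786)² = 5.319 kg·m²; I_f = 67.60 + 5.319 = 72.92 kg·m².
ω_f = I_p ω_i / I_f = (67.60)(0.959) / 72.92 = 0.8890 rad/s.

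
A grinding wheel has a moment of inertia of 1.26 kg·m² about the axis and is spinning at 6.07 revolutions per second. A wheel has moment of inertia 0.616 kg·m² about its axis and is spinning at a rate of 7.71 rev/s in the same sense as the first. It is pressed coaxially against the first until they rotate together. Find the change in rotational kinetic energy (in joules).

The coupling torques are internal; angular momentum about the shared axis is conserved.
Taking A's sense as positive: L = (1.260)(6.07) + (0.6160)(7.71) = 12.40 kg·m²·rev/s.
Combined I = 1.260 + 0.6160 = 1.876 kg·m².
ω_f = L / I = 12.40 / 1.876 = 6.609 rev/s.
KE_i = ½ΣIω² = 1639 J; KE_f = ½(1.876)(41.52)² = 1617 J.

ΔKE ≈ -22.0 J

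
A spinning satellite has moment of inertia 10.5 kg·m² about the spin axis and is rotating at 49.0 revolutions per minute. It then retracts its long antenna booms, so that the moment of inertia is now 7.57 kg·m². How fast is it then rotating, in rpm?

ω₂ ≈ 68.0 rpm

With no external torque about the axis, L is conserved: I₁ω₁ = I₂ω₂.
ω₂ = I₁ω₁ / I₂ = (10.50)(49.0 rpm) / (7.570) = 67.97 rpm.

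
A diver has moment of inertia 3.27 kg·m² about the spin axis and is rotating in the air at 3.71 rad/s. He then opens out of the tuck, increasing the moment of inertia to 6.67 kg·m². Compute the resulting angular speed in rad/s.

ω₂ ≈ 1.82 rad/s

No external torque acts about the spin axis, so angular momentum is conserved.
ω₂ = I₁ω₁ / I₂ = (3.270)(3.71 rad/s) / (6.670) = 1.819 rad/s.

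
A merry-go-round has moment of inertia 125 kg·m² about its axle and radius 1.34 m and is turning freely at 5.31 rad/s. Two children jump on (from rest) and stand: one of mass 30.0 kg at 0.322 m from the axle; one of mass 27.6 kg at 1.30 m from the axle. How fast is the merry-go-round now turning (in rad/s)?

ω_f ≈ 3.80 rad/s

No external torque acts about the axle; L_before = L_after.
Added inertia Σmr² = (30.0)(0.322)² + (27.6)(1.30)² = 49.75 kg·m²; I_f = 125.0 + 49.75 = 174.8 kg·m².
ω_f = I_p ω_i / I_f = (125.0)(5.31) / 174.8 = 3.798 rad/s.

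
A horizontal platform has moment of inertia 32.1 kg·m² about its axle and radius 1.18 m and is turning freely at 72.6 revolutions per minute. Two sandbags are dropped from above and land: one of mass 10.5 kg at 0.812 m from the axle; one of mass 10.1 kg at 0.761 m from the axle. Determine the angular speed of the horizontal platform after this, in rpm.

No external torque acts about the axle; L_before = L_after.
Added inertia Σmr² = (10.5)(0.812)² + (10.1)(0.761)² = 12.77 kg·m²; I_f = 32.10 + 12.77 = 44.87 kg·m².
ω_f = I_p ω_i / I_f = (32.10)(72.6) / 44.87 = 51.94 rpm.

ω_f ≈ 51.9 rpm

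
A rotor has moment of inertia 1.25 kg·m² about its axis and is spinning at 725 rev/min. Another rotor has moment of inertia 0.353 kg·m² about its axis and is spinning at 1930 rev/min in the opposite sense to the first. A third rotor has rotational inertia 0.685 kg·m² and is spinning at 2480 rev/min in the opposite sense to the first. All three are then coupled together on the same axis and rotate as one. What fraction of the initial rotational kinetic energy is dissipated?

fraction ≈ 0.846

The coupling torques are internal; angular momentum about the shared axis is conserved.
Taking A's sense as positive: L = (1.250)(725) − (0.3530)(1930) − (0.6850)(2480) = -1474 kg·m²·rpm.
Combined I = 1.250 + 0.3530 + 0.6850 = 2.288 kg·m².
ω_f = L / I = -1474 / 2.288 = -644.2 rpm.
KE_i = ½ΣIω² = 33910 J; KE_f = ½(2.288)(67.46)² = 5206 J.
Fraction dissipated = (KE_i − KE_f)/KE_i = 0.8465.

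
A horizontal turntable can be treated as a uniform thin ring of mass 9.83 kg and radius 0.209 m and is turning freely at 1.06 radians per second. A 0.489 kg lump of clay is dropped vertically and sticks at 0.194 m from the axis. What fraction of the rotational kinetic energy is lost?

The added mass arrives with no angular momentum about the axis, and any external torque about the axis is negligible, so the system's angular momentum is conserved.
I_p = (9.83)(0.209)² = 0.4294 kg·m².
Added inertia Σmr² = (0.489)(0.194)² = 0.01840 kg·m²; I_f = 0.4294 + 0.01840 = 0.4478 kg·m².
ω_f = I_p ω_i / I_f = (0.4294)(1.06) / 0.4478 = 1.016 rad/s.
KE_i = ½(0.4294)(1.060 rad/s)² = 0.2412 J; KE_f = ½(0.4478)(1.016)² = 0.2313 J.
Fraction lost = 0.04110.

fraction ≈ 0.0411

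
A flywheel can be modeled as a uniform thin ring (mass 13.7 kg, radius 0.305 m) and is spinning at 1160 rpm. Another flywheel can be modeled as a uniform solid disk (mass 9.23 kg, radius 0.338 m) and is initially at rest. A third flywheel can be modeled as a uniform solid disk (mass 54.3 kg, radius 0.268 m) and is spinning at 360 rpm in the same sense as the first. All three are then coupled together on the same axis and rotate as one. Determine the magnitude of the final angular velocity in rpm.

The coupling torques are internal; angular momentum about the shared axis is conserved.
Moments of inertia: I_A = (13.7)(0.305)² = 1.274 kg·m²; I_B = ½(9.23)(0.338)² = 0.5272 kg·m²; I_C = ½(54.3)(0.268)² = 1.950 kg·m².
Taking A's sense as positive: L = (1.274)(1160) + (1.950)(360) = 2180 kg·m²·rpm.
Combined I = 1.274 + 0.5272 + 1.950 = 3.752 kg·m².
ω_f = L / I = 2180 / 3.752 = 581.2 rpm.

|ω_f| ≈ 581 rpm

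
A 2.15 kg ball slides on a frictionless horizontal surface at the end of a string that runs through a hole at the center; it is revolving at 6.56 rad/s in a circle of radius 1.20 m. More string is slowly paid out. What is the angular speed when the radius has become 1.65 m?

ω₂ ≈ 3.47 rad/s

No torque about the axis ⇒ m r₁² ω₁ = m r₂² ω₂.
ω₂ = ω₁ (r₁/r₂)² = (6.56)(1.20/1.65)² = 3.470 rad/s.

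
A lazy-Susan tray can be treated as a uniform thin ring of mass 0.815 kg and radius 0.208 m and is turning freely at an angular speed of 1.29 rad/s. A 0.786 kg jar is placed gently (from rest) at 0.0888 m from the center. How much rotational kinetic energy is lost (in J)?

energy lost ≈ 0.00439 J

No external torque acts about the center; L_before = L_after.
I_p = (0.815)(0.208)² = 0.03526 kg·m².
Added inertia Σmr² = (0.786)(0.0888)² = 0.006198 kg·m²; I_f = 0.03526 + 0.006198 = 0.04146 kg·m².
ω_f = I_p ω_i / I_f = (0.03526)(1.29) / 0.04146 = 1.097 rad/s.
KE_i = ½(0.03526)(1.290 rad/s)² = 0.02934 J; KE_f = ½(0.04146)(1.097)² = 0.02495 J.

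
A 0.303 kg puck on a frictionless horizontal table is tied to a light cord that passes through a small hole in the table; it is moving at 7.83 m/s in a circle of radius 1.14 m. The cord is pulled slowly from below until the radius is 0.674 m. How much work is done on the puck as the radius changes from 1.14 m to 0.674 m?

W ≈ 17.3 J

The only horizontal force on the mass is along the cord (radial), so it exerts no torque about the hole and angular momentum m v r is conserved.
v₂ = v₁ r₁ / r₂ = (7.83)(1.14) / (0.674) = 13.24 m/s.
W = ΔKE = ½m(v₂² − v₁²) = 17.28 J.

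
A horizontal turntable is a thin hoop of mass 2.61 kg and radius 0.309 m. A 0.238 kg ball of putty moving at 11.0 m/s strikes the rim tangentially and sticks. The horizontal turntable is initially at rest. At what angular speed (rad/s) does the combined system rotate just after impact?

|ω_f| ≈ 2.97 rad/s

About the axle the impulsive forces during the collision are internal, so angular momentum about that axis is conserved.
I_p = (2.61)(0.309)² = 0.2492 kg·m². Taking the sense of the ball of putty's angular momentum as positive, L_{ball} = m v R = (0.238)(11.0)(0.309) = 0.8090 kg·m²/s.
L_i = 0 + 0.8090 = 0.8090 kg·m²/s.
After sticking, I_f = I_p + m R² = 0.2492 + (0.238)(0.309)² = 0.2719 kg·m².
ω_f = L_i / I_f = 0.8090 / 0.2719 = 2.975 rad/s.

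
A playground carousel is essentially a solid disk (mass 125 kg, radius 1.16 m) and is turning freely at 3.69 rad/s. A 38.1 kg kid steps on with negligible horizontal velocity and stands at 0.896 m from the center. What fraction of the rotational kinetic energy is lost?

No external torque acts about the center; L_before = L_after.
I_p = ½(125)(1.16)² = 84.10 kg·m².
Added inertia Σmr² = (38.1)(0.896)² = 30.59 kg·m²; I_f = 84.10 + 30.59 = 114.7 kg·m².
ω_f = I_p ω_i / I_f = (84.10)(3.69) / 114.7 = 2.706 rad/s.
KE_i = ½(84.10)(3.690 rad/s)² = 572.6 J; KE_f = ½(114.7)(2.706)² = 419.9 J.
Fraction lost = 0.2667.

fraction ≈ 0.267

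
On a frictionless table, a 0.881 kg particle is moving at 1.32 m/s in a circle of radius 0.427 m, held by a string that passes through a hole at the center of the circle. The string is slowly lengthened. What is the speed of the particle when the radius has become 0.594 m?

v₂ ≈ 0.949 m/s

Central (radial) force ⇒ zero torque about the center ⇒ m v r is constant.
v₂ = v₁ r₁ / r₂ = (1.32)(0.427) / (0.594) = 0.9489 m/s.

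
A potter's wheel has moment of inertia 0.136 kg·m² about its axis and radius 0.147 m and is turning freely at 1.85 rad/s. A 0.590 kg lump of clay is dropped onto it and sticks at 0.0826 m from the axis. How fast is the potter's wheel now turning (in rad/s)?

ω_f ≈ 1.80 rad/s

The added mass arrives with no angular momentum about the axis, and any external torque about the axis is negligible, so the system's angular momentum is conserved.
Added inertia Σmr² = (0.590)(0.0826)² = 0.004025 kg·m²; I_f = 0.1360 + 0.004025 = 0.1400 kg·m².
ω_f = I_p ω_i / I_f = (0.1360)(1.85) / 0.1400 = 1.797 rad/s.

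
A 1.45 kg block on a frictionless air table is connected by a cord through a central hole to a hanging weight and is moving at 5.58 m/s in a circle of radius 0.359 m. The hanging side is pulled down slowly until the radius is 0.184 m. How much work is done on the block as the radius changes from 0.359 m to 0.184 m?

Central (radial) force ⇒ zero torque about the center ⇒ m v r is constant.
v₂ = v₁ r₁ / r₂ = (5.58)(0.359) / (0.184) = 10.89 m/s.
W = ΔKE = ½m(v₂² − v₁²) = 63.36 J.

W ≈ 63.4 J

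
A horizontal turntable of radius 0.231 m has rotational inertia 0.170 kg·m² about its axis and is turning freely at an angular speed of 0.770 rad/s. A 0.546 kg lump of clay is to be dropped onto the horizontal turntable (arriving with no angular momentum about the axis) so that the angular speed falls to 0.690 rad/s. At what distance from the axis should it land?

No external torque acts about the axis; L_before = L_after.
I_p ω_i = (I_p + m r²) ω_f ⇒ m r² = I_p(ω_i/ω_f − 1) = 0.1700(0.770/0.690 − 1) = 0.01971 kg·m².
r = √(0.01971/0.546) = 0.1900 m.

r ≈ 0.190 m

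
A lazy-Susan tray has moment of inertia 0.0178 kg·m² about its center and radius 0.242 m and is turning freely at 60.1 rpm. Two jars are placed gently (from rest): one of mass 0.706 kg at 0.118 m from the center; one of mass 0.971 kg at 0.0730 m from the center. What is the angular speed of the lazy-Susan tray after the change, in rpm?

ω_f ≈ 32.6 rpm

The added mass arrives with no angular momentum about the center, and any external torque about the center is negligible, so the system's angular momentum is conserved.
Added inertia Σmr² = (0.706)(0.118)² + (0.971)(0.0730)² = 0.01500 kg·m²; I_f = 0.01780 + 0.01500 = 0.03280 kg·m².
ω_f = I_p ω_i / I_f = (0.01780)(60.1) / 0.03280 = 32.61 rpm.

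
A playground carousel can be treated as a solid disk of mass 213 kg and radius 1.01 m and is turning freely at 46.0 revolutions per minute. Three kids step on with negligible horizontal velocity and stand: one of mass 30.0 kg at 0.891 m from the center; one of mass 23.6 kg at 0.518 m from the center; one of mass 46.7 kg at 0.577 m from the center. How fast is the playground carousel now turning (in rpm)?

ω_f ≈ 32.4 rpm

The added mass arrives with no angular momentum about the center, and any external torque about the center is negligible, so the system's angular momentum is conserved.
I_p = ½(213)(1.01)² = 108.6 kg·m².
Added inertia Σmr² = (30.0)(0.891)² + (23.6)(0.518)² + (46.7)(0.577)² = 45.70 kg·m²; I_f = 108.6 + 45.70 = 154.3 kg·m².
ω_f = I_p ω_i / I_f = (108.6)(46.0) / 154.3 = 32.38 rpm.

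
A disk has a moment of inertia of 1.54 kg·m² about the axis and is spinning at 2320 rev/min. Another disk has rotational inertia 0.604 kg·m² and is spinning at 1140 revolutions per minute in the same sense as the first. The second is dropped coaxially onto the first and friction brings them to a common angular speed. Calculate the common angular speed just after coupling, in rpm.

No external torque acts about the common axis, so total angular momentum is conserved.
Taking A's sense as positive: L = (1.540)(2320) + (0.6040)(1140) = 4261 kg·m²·rpm.
Combined I = 1.540 + 0.6040 = 2.144 kg·m².
ω_f = L / I = 4261 / 2.144 = 1988 rpm.

|ω_f| ≈ 1990 rpm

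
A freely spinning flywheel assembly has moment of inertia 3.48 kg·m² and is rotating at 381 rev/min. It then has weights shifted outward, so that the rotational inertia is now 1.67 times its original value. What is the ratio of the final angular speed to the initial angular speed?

With no external torque about the axis, L is conserved: I₁ω₁ = I₂ω₂.
I₂ = 1.67 × 3.48 = 5.812 kg·m².
ω₂/ω₁ = I₁/I₂ = 3.480 / 5.812 = 0.5988.

ω₂/ω₁ ≈ 0.599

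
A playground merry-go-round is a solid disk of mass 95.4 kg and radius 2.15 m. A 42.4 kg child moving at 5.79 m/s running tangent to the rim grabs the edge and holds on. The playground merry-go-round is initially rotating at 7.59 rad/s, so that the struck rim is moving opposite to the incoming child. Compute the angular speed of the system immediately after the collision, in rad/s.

About the axle the impulsive forces during the collision are internal, so angular momentum about that axis is conserved.
I_p = ½(95.4)(2.15)² = 220.5 kg·m². Taking the sense of the child's angular momentum as positive, L_{child} = m v R = (42.4)(5.79)(2.15) = 527.8 kg·m²/s.
L_i = −I_p ω_p + m v R = −(220.5)(7.59) + 527.8 = -1146 kg·m²/s.
After sticking, I_f = I_p + m R² = 220.5 + (42.4)(2.15)² = 416.5 kg·m².
ω_f = L_i / I_f = -1146 / 416.5 = -2.751 rad/s.

|ω_f| ≈ 2.75 rad/s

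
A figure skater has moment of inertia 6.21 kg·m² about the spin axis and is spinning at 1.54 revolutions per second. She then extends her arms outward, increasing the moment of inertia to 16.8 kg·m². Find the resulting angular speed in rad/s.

No external torque acts about the spin axis, so angular momentum is conserved.
ω₂ = I₁ω₁ / I₂ = (6.210)(1.54 rev/s) / (16.80) = 0.5693 rev/s = 3.577 rad/s.

ω₂ ≈ 3.58 rad/s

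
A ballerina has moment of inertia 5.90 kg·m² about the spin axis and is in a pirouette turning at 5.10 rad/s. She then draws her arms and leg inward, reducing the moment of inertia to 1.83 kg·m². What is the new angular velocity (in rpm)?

With no external torque about the axis, L is conserved: I₁ω₁ = I₂ω₂.
ω₂ = I₁ω₁ / I₂ = (5.900)(5.10 rad/s) / (1.830) = 16.44 rad/s = 157.0 rpm.

ω₂ ≈ 157 rpm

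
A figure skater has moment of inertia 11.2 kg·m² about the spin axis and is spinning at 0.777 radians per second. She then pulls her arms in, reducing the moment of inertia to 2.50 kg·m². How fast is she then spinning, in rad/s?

No external torque acts about the spin axis, so angular momentum is conserved.
ω₂ = I₁ω₁ / I₂ = (11.20)(0.777 rad/s) / (2.500) = 3.481 rad/s.

ω₂ ≈ 3.48 rad/s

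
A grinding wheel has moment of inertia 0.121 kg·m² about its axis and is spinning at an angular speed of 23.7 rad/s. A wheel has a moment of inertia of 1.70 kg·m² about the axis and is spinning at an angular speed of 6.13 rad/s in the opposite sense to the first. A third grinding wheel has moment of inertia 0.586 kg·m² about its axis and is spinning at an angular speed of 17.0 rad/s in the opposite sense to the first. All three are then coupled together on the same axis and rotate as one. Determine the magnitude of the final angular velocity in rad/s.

|ω_f| ≈ 7.28 rad/s

No external torque acts about the common axis, so total angular momentum is conserved.
Taking A's sense as positive: L = (0.1210)(23.7) − (1.700)(6.13) − (0.5860)(17.0) = -17.52 kg·m²·rad/s.
Combined I = 0.1210 + 1.700 + 0.5860 = 2.407 kg·m².
ω_f = L / I = -17.52 / 2.407 = -7.277 rad/s.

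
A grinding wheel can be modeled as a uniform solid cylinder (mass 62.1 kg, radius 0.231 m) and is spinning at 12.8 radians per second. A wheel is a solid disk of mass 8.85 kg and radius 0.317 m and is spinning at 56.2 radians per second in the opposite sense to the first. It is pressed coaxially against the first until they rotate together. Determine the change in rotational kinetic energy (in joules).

ΔKE ≈ -835 J

The coupling torques are internal; angular momentum about the shared axis is conserved.
Moments of inertia: I_A = ½(62.1)(0.231)² = 1.657 kg·m²; I_B = ½(8.85)(0.317)² = 0.4447 kg·m².
Taking A's sense as positive: L = (1.657)(12.8) − (0.4447)(56.2) = -3.782 kg·m²·rad/s.
Combined I = 1.657 + 0.4447 = 2.102 kg·m².
ω_f = L / I = -3.782 / 2.102 = -1.800 rad/s.
KE_i = ½ΣIω² = 838.0 J; KE_f = ½(2.102)(1.800)² = 3.404 J.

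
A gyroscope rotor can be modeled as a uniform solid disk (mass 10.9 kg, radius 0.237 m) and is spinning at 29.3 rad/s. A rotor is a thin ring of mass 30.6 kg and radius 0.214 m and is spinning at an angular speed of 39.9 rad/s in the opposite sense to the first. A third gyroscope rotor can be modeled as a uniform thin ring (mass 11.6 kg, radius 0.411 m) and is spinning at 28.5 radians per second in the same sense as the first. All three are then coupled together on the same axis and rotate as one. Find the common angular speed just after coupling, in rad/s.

The coupling torques are internal; angular momentum about the shared axis is conserved.
Moments of inertia: I_A = ½(10.9)(0.237)² = 0.3061 kg·m²; I_B = (30.6)(0.214)² = 1.401 kg·m²; I_C = (11.6)(0.411)² = 1.959 kg·m².
Taking A's sense as positive: L = (0.3061)(29.3) − (1.401)(39.9) + (1.959)(28.5) = 8.900 kg·m²·rad/s.
Combined I = 0.3061 + 1.401 + 1.959 = 3.667 kg·m².
ω_f = L / I = 8.900 / 3.667 = 2.427 rad/s.

|ω_f| ≈ 2.43 rad/s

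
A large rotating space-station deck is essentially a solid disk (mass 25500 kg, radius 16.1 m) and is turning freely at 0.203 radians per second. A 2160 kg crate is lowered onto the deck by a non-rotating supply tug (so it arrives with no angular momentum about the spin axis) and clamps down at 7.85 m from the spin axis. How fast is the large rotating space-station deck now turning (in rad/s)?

The added mass arrives with no angular momentum about the spin axis, and any external torque about the spin axis is negligible, so the system's angular momentum is conserved.
I_p = ½(25500)(16.1)² = 3.305e+06 kg·m².
Added inertia Σmr² = (2160)(7.85)² = 1.331e+05 kg·m²; I_f = 3.305e+06 + 1.331e+05 = 3.438e+06 kg·m².
ω_f = I_p ω_i / I_f = (3.305e+06)(0.203) / 3.438e+06 = 0.1951 rad/s.

ω_f ≈ 0.195 rad/s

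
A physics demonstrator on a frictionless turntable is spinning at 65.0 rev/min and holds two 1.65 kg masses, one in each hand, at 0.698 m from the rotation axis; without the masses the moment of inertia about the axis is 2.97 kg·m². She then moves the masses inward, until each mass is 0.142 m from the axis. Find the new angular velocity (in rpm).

ω₂ ≈ 98.0 rpm

With no external torque about the axis, L is conserved: I₁ω₁ = I₂ω₂.
I₁ = 2.97 + 2(1.65)(0.698)² = 4.578 kg·m²; I₂ = 2.97 + 2(1.65)(0.142)² = 3.037 kg·m².
ω₂ = I₁ω₁ / I₂ = (4.578)(65.0 rpm) / (3.037) = 97.99 rpm.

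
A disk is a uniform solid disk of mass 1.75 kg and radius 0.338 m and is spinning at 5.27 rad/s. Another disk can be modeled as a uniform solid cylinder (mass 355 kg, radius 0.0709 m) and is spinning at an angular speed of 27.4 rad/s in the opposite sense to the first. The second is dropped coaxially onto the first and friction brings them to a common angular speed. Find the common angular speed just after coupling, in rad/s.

The coupling torques are internal; angular momentum about the shared axis is conserved.
Moments of inertia: I_A = ½(1.75)(0.338)² = 0.09996 kg·m²; I_B = ½(355)(0.0709)² = 0.8923 kg·m².
Taking A's sense as positive: L = (0.09996)(5.27) − (0.8923)(27.4) = -23.92 kg·m²·rad/s.
Combined I = 0.09996 + 0.8923 = 0.9922 kg·m².
ω_f = L / I = -23.92 / 0.9922 = -24.11 rad/s.

|ω_f| ≈ 24.1 rad/s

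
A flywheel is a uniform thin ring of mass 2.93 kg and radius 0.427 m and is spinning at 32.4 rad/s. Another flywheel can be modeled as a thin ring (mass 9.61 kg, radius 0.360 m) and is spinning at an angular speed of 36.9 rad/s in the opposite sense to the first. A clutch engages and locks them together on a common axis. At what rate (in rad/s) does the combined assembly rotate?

The coupling torques are internal; angular momentum about the shared axis is conserved.
Moments of inertia: I_A = (2.93)(0.427)² = 0.5342 kg·m²; I_B = (9.61)(0.360)² = 1.245 kg·m².
Taking A's sense as positive: L = (0.5342)(32.4) − (1.245)(36.9) = -28.65 kg·m²·rad/s.
Combined I = 0.5342 + 1.245 = 1.780 kg·m².
ω_f = L / I = -28.65 / 1.780 = -16.10 rad/s.

|ω_f| ≈ 16.1 rad/s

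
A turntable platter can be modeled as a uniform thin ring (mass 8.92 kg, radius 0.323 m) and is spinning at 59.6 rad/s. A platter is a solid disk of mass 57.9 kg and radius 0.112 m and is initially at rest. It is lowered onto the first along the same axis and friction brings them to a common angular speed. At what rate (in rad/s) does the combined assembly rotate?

|ω_f| ≈ 42.9 rad/s

The coupling torques are internal; angular momentum about the shared axis is conserved.
Moments of inertia: I_A = (8.92)(0.323)² = 0.9306 kg·m²; I_B = ½(57.9)(0.112)² = 0.3631 kg·m².
Taking A's sense as positive: L = (0.9306)(59.6) = 55.46 kg·m²·rad/s.
Combined I = 0.9306 + 0.3631 = 1.294 kg·m².
ω_f = L / I = 55.46 / 1.294 = 42.87 rad/s.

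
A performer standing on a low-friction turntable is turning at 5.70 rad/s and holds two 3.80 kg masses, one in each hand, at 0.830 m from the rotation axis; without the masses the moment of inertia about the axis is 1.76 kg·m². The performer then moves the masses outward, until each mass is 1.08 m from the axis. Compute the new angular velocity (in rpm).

ω₂ ≈ 35.8 rpm

No external torque acts about the spin axis, so angular momentum is conserved.
I₁ = 1.76 + 2(3.80)(0.830)² = 6.996 kg·m²; I₂ = 1.76 + 2(3.80)(1.08)² = 10.62 kg·m².
ω₂ = I₁ω₁ / I₂ = (6.996)(5.70 rad/s) / (10.62) = 3.753 rad/s = 35.84 rpm.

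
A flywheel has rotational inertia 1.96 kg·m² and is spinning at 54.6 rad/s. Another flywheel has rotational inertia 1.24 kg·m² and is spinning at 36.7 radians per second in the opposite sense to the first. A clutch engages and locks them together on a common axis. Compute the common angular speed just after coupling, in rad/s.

|ω_f| ≈ 19.2 rad/s

No external torque acts about the common axis, so total angular momentum is conserved.
Taking A's sense as positive: L = (1.960)(54.6) − (1.240)(36.7) = 61.51 kg·m²·rad/s.
Combined I = 1.960 + 1.240 = 3.200 kg·m².
ω_f = L / I = 61.51 / 3.200 = 19.22 rad/s.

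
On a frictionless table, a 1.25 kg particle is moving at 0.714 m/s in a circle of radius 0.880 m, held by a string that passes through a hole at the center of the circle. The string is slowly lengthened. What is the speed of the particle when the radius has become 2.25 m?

v₂ ≈ 0.279 m/s

Central (radial) force ⇒ zero torque about the center ⇒ m v r is constant.
v₂ = v₁ r₁ / r₂ = (0.714)(0.880) / (2.25) = 0.2793 m/s.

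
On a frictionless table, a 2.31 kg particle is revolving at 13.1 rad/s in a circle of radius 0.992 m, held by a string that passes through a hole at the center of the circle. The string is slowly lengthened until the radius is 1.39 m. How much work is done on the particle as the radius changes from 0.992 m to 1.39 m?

W ≈ -95.7 J

The constraining force is radial, so m r² ω about the center is conserved.
ω₂ = ω₁ (r₁/r₂)² = (13.1)(0.992/1.39)² = 6.672 rad/s.
W = ΔKE = ½m(v₂² − v₁²) = -95.71 J.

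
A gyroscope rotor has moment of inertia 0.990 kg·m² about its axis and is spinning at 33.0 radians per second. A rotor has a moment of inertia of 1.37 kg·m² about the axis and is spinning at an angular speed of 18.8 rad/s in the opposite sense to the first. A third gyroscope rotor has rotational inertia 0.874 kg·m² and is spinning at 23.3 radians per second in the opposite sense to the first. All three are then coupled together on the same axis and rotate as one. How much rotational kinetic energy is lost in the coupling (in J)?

The coupling torques are internal; angular momentum about the shared axis is conserved.
Taking A's sense as positive: L = (0.9900)(33.0) − (1.370)(18.8) − (0.8740)(23.3) = -13.45 kg·m²·rad/s.
Combined I = 0.9900 + 1.370 + 0.8740 = 3.234 kg·m².
ω_f = L / I = -13.45 / 3.234 = -4.159 rad/s.
KE_i = ½ΣIω² = 1018 J; KE_f = ½(3.234)(4.159)² = 27.97 J.

ΔKE lost ≈ 990 J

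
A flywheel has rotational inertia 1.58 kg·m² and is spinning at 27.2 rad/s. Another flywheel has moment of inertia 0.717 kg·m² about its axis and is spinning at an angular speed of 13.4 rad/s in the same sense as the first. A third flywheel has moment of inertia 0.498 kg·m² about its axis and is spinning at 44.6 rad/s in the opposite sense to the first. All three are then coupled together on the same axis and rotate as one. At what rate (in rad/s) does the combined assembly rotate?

|ω_f| ≈ 10.9 rad/s

The coupling torques are internal; angular momentum about the shared axis is conserved.
Taking A's sense as positive: L = (1.580)(27.2) + (0.7170)(13.4) − (0.4980)(44.6) = 30.37 kg·m²·rad/s.
Combined I = 1.580 + 0.7170 + 0.4980 = 2.795 kg·m².
ω_f = L / I = 30.37 / 2.795 = 10.87 rad/s.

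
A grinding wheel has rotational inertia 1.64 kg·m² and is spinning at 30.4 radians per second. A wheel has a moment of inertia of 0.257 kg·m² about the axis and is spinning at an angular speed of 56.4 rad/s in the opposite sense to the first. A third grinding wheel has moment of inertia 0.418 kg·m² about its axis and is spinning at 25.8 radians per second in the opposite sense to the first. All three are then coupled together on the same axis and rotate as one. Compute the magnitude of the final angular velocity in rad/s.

|ω_f| ≈ 10.6 rad/s

No external torque acts about the common axis, so total angular momentum is conserved.
Taking A's sense as positive: L = (1.640)(30.4) − (0.2570)(56.4) − (0.4180)(25.8) = 24.58 kg·m²·rad/s.
Combined I = 1.640 + 0.2570 + 0.4180 = 2.315 kg·m².
ω_f = L / I = 24.58 / 2.315 = 10.62 rad/s.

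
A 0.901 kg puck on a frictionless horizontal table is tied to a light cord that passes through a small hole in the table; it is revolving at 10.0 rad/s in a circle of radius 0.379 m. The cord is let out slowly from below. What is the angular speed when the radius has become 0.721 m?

The constraining force is radial, so m r² ω about the center is conserved.
ω₂ = ω₁ (r₁/r₂)² = (10.0)(0.379/0.721)² = 2.763 rad/s.

ω₂ ≈ 2.76 rad/s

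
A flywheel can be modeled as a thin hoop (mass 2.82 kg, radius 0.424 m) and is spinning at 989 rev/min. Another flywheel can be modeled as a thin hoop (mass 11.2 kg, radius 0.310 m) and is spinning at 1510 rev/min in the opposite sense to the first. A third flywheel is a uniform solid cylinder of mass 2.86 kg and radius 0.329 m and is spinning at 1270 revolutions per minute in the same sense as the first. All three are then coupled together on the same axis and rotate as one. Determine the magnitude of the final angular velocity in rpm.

No external torque acts about the common axis, so total angular momentum is conserved.
Moments of inertia: I_A = (2.82)(0.424)² = 0.5070 kg·m²; I_B = (11.2)(0.310)² = 1.076 kg·m²; I_C = ½(2.86)(0.329)² = 0.1548 kg·m².
Taking A's sense as positive: L = (0.5070)(989) − (1.076)(1510) + (0.1548)(1270) = -927.3 kg·m²·rpm.
Combined I = 0.5070 + 1.076 + 0.1548 = 1.738 kg·m².
ω_f = L / I = -927.3 / 1.738 = -533.5 rpm.

|ω_f| ≈ 534 rpm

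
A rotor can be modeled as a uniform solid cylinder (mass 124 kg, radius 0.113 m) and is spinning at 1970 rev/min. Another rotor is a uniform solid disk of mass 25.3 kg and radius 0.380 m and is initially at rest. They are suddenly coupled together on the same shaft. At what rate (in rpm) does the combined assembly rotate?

No external torque acts about the common axis, so total angular momentum is conserved.
Moments of inertia: I_A = ½(124)(0.113)² = 0.7917 kg·m²; I_B = ½(25.3)(0.380)² = 1.827 kg·m².
Taking A's sense as positive: L = (0.7917)(1970) = 1560 kg·m²·rpm.
Combined I = 0.7917 + 1.827 = 2.618 kg·m².
ω_f = L / I = 1560 / 2.618 = 595.6 rpm.

|ω_f| ≈ 596 rpm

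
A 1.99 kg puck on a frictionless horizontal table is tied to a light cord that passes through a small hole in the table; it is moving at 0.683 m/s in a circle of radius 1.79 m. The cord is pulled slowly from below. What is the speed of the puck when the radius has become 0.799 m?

Central (radial) force ⇒ zero torque about the center ⇒ m v r is constant.
v₂ = v₁ r₁ / r₂ = (0.683)(1.79) / (0.799) = 1.530 m/s.

v₂ ≈ 1.53 m/s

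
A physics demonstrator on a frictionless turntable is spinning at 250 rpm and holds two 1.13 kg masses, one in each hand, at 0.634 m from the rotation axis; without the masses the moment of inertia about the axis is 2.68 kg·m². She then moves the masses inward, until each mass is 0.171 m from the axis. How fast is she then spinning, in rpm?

ω₂ ≈ 327 rpm

No external torque acts about the spin axis, so angular momentum is conserved.
I₁ = 2.68 + 2(1.13)(0.634)² = 3.588 kg·m²; I₂ = 2.68 + 2(1.13)(0.171)² = 2.746 kg·m².
ω₂ = I₁ω₁ / I₂ = (3.588)(250 rpm) / (2.746) = 326.7 rpm.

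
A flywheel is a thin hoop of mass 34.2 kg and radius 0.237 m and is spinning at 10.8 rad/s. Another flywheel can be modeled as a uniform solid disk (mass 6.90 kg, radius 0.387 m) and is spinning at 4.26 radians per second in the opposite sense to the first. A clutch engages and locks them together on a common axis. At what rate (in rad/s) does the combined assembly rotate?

No external torque acts about the common axis, so total angular momentum is conserved.
Moments of inertia: I_A = (34.2)(0.237)² = 1.921 kg·m²; I_B = ½(6.90)(0.387)² = 0.5167 kg·m².
Taking A's sense as positive: L = (1.921)(10.8) − (0.5167)(4.26) = 18.55 kg·m²·rad/s.
Combined I = 1.921 + 0.5167 = 2.438 kg·m².
ω_f = L / I = 18.55 / 2.438 = 7.608 rad/s.

|ω_f| ≈ 7.61 rad/s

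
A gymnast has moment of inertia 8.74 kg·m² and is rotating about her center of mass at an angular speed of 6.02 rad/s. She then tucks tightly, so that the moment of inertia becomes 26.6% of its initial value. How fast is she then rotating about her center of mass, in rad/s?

Angular momentum about the spin axis is conserved since the torque about it is zero.
I₂ = 0.266 × 8.74 = 2.325 kg·m².
ω₂ = I₁ω₁ / I₂ = (8.740)(6.02 rad/s) / (2.325) = 22.63 rad/s.

ω₂ ≈ 22.6 rad/s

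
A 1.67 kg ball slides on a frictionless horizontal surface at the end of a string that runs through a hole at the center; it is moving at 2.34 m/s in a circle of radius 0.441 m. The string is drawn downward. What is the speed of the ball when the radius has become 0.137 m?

v₂ ≈ 7.53 m/s

Central (radial) force ⇒ zero torque about the center ⇒ m v r is constant.
v₂ = v₁ r₁ / r₂ = (2.34)(0.441) / (0.137) = 7.532 m/s.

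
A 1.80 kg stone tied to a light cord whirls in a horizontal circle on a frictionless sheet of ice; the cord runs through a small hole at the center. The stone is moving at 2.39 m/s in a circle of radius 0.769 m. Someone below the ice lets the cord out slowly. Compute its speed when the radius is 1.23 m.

The only horizontal force on the mass is along the cord (radial), so it exerts no torque about the hole and angular momentum m v r is conserved.
v₂ = v₁ r₁ / r₂ = (2.39)(0.769) / (1.23) = 1.494 m/s.

v₂ ≈ 1.49 m/s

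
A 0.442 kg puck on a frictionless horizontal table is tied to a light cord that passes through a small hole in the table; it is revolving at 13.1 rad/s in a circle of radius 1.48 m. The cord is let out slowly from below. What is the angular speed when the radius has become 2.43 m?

ω₂ ≈ 4.86 rad/s

The constraining force is radial, so m r² ω about the center is conserved.
ω₂ = ω₁ (r₁/r₂)² = (13.1)(1.48/2.43)² = 4.859 rad/s.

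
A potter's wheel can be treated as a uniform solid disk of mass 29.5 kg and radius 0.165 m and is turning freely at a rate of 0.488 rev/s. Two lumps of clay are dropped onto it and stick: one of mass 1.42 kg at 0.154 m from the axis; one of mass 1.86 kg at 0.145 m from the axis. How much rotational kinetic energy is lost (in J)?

energy lost ≈ 0.290 J

No external torque acts about the axis; L_before = L_after.
I_p = ½(29.5)(0.165)² = 0.4016 kg·m².
Added inertia Σmr² = (1.42)(0.154)² + (1.86)(0.145)² = 0.07278 kg·m²; I_f = 0.4016 + 0.07278 = 0.4744 kg·m².
ω_f = I_p ω_i / I_f = (0.4016)(0.488) / 0.4744 = 0.4131 rev/s.
KE_i = ½(0.4016)(3.066 rad/s)² = 1.888 J; KE_f = ½(0.4744)(2.596)² = 1.598 J.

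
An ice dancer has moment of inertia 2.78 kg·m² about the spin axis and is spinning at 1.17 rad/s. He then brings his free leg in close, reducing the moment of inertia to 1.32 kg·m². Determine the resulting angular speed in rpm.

No external torque acts about the spin axis, so angular momentum is conserved.
ω₂ = I₁ω₁ / I₂ = (2.780)(1.17 rad/s) / (1.320) = 2.464 rad/s = 23.53 rpm.

ω₂ ≈ 23.5 rpm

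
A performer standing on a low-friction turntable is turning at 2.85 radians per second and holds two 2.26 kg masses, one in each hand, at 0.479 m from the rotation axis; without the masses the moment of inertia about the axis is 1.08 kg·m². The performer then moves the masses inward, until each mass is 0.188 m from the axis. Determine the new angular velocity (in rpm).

Angular momentum about the spin axis is conserved since the torque about it is zero.
I₁ = 1.08 + 2(2.26)(0.479)² = 2.117 kg·m²; I₂ = 1.08 + 2(2.26)(0.188)² = 1.240 kg·m².
ω₂ = I₁ω₁ / I₂ = (2.117)(2.85 rad/s) / (1.240) = 4.867 rad/s = 46.47 rpm.

ω₂ ≈ 46.5 rpm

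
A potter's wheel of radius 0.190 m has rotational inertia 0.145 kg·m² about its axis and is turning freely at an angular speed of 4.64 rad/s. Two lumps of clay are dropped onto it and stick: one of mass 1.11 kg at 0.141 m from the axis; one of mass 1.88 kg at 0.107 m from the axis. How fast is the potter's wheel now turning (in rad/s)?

No external torque acts about the axis; L_before = L_after.
Added inertia Σmr² = (1.11)(0.141)² + (1.88)(0.107)² = 0.04359 kg·m²; I_f = 0.1450 + 0.04359 = 0.1886 kg·m².
ω_f = I_p ω_i / I_f = (0.1450)(4.64) / 0.1886 = 3.567 rad/s.

ω_f ≈ 3.57 rad/s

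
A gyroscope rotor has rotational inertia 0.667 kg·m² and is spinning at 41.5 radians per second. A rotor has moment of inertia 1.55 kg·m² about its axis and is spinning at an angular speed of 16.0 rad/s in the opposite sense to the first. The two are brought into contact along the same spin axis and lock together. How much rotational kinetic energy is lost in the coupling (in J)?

No external torque acts about the common axis, so total angular momentum is conserved.
Taking A's sense as positive: L = (0.6670)(41.5) − (1.550)(16.0) = 2.881 kg·m²·rad/s.
Combined I = 0.6670 + 1.550 = 2.217 kg·m².
ω_f = L / I = 2.881 / 2.217 = 1.299 rad/s.
KE_i = ½ΣIω² = 772.8 J; KE_f = ½(2.217)(1.299)² = 1.871 J.

ΔKE lost ≈ 771 J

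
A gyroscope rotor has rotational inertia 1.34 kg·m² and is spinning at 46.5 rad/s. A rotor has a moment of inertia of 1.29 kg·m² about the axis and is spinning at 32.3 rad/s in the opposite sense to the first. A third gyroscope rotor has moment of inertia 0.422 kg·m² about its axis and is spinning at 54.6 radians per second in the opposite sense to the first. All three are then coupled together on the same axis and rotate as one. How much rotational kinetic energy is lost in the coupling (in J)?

No external torque acts about the common axis, so total angular momentum is conserved.
Taking A's sense as positive: L = (1.340)(46.5) − (1.290)(32.3) − (0.4220)(54.6) = -2.398 kg·m²·rad/s.
Combined I = 1.340 + 1.290 + 0.4220 = 3.052 kg·m².
ω_f = L / I = -2.398 / 3.052 = -0.7858 rad/s.
KE_i = ½ΣIω² = 2751 J; KE_f = ½(3.052)(0.7858)² = 0.9422 J.

ΔKE lost ≈ 2750 J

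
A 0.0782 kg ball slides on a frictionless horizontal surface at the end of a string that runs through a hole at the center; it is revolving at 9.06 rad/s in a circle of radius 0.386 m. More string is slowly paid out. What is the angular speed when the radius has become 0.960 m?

The constraining force is radial, so m r² ω about the center is conserved.
ω₂ = ω₁ (r₁/r₂)² = (9.06)(0.386/0.960)² = 1.465 rad/s.

ω₂ ≈ 1.46 rad/s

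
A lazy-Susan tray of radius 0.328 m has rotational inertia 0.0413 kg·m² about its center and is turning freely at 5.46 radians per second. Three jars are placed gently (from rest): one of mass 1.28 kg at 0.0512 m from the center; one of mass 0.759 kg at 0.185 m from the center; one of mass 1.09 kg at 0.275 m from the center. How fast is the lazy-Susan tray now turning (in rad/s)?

No external torque acts about the center; L_before = L_after.
Added inertia Σmr² = (1.28)(0.0512)² + (0.759)(0.185)² + (1.09)(0.275)² = 0.1118 kg·m²; I_f = 0.04130 + 0.1118 = 0.1531 kg·m².
ω_f = I_p ω_i / I_f = (0.04130)(5.46) / 0.1531 = 1.473 rad/s.

ω_f ≈ 1.47 rad/s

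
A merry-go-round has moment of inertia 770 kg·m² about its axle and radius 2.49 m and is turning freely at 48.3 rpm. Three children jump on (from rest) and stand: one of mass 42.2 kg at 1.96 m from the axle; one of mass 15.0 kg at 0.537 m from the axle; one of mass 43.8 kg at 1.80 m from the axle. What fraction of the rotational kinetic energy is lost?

The added mass arrives with no angular momentum about the axle, and any external torque about the axle is negligible, so the system's angular momentum is conserved.
Added inertia Σmr² = (42.2)(1.96)² + (15.0)(0.537)² + (43.8)(1.80)² = 308.4 kg·m²; I_f = 770.0 + 308.4 = 1078 kg·m².
ω_f = I_p ω_i / I_f = (770.0)(48.3) / 1078 = 34.49 rpm.
KE_i = ½(770.0)(5.058 rad/s)² = 9849 J; KE_f = ½(1078)(3.612)² = 7033 J.
Fraction lost = 0.2859.

fraction ≈ 0.286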